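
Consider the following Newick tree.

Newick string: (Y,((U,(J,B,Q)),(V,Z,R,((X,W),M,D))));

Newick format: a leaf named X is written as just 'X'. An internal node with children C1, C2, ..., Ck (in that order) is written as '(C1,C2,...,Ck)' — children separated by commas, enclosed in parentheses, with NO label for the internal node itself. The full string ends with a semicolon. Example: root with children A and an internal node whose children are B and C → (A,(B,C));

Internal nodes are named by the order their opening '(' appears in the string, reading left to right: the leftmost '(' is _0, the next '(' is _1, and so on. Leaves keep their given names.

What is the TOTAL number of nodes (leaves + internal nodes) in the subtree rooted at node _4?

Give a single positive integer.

Answer: 10

Derivation:
Newick: (Y,((U,(J,B,Q)),(V,Z,R,((X,W),M,D))));
Locate _4: it is the '(' at position 16 (the 5th '(' reading left to right).
Query: subtree rooted at _4
_4: subtree_size = 1 + 9
  V: subtree_size = 1 + 0
  Z: subtree_size = 1 + 0
  R: subtree_size = 1 + 0
  _5: subtree_size = 1 + 5
    _6: subtree_size = 1 + 2
      X: subtree_size = 1 + 0
      W: subtree_size = 1 + 0
    M: subtree_size = 1 + 0
    D: subtree_size = 1 + 0
Total subtree size of _4: 10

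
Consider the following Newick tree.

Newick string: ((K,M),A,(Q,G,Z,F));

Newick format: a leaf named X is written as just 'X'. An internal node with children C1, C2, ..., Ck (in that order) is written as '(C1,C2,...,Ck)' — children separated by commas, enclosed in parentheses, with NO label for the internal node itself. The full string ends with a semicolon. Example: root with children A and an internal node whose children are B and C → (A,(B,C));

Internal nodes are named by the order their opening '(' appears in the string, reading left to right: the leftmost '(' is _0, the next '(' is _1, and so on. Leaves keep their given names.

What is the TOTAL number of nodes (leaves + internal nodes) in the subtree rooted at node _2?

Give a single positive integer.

Answer: 5

Derivation:
Newick: ((K,M),A,(Q,G,Z,F));
Locate _2: it is the '(' at position 9 (the 3rd '(' reading left to right).
Query: subtree rooted at _2
_2: subtree_size = 1 + 4
  Q: subtree_size = 1 + 0
  G: subtree_size = 1 + 0
  Z: subtree_size = 1 + 0
  F: subtree_size = 1 + 0
Total subtree size of _2: 5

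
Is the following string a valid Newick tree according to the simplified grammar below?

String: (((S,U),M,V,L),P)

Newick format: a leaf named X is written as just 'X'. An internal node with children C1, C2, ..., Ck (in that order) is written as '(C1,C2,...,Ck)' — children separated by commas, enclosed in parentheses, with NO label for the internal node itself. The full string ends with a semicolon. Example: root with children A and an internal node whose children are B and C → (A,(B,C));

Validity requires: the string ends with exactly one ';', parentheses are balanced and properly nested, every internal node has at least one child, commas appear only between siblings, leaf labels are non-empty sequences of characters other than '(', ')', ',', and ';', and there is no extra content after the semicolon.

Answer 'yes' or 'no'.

Answer: no

Derivation:
Input: (((S,U),M,V,L),P)
Paren balance: 3 '(' vs 3 ')' OK
Ends with single ';': False
Full parse: FAILS (must end with ;)
Valid: False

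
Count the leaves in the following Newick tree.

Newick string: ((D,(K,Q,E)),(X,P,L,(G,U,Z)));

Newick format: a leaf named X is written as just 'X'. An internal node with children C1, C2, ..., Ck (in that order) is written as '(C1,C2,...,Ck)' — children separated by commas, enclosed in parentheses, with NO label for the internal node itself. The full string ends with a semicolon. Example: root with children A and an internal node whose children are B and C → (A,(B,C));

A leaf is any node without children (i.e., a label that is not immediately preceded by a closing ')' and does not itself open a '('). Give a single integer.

Answer: 10

Derivation:
Newick: ((D,(K,Q,E)),(X,P,L,(G,U,Z)));
Scan left-to-right; a leaf is any maximal label run not followed by '(':
  pos 2: leaf 'D' → count = 1
  pos 5: leaf 'K' → count = 2
  pos 7: leaf 'Q' → count = 3
  pos 9: leaf 'E' → count = 4
  pos 14: leaf 'X' → count = 5
  pos 16: leaf 'P' → count = 6
  pos 18: leaf 'L' → count = 7
  pos 21: leaf 'G' → count = 8
  pos 23: leaf 'U' → count = 9
  pos 25: leaf 'Z' → count = 10
Total leaves: 10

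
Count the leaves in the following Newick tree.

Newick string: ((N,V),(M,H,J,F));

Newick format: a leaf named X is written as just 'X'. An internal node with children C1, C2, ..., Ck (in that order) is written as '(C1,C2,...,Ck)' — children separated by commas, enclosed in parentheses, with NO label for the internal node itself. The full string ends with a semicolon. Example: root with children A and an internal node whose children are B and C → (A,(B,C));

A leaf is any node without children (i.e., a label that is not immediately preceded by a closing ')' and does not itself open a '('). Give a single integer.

Newick: ((N,V),(M,H,J,F));
Scan left-to-right; a leaf is any maximal label run not followed by '(':
  pos 2: leaf 'N' → count = 1
  pos 4: leaf 'V' → count = 2
  pos 8: leaf 'M' → count = 3
  pos 10: leaf 'H' → count = 4
  pos 12: leaf 'J' → count = 5
  pos 14: leaf 'F' → count = 6
Total leaves: 6

Answer: 6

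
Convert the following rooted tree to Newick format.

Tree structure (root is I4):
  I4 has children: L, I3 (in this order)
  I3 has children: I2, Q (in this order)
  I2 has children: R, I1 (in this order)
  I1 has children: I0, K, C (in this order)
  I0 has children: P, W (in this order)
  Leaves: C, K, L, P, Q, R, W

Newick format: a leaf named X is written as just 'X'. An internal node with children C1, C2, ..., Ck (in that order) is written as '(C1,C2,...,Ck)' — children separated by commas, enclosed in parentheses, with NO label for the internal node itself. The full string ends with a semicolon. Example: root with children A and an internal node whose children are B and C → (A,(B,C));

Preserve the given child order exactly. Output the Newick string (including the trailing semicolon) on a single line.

internal I4 with children ['L', 'I3']
  leaf 'L' → 'L'
  internal I3 with children ['I2', 'Q']
    internal I2 with children ['R', 'I1']
      leaf 'R' → 'R'
      internal I1 with children ['I0', 'K', 'C']
        internal I0 with children ['P', 'W']
          leaf 'P' → 'P'
          leaf 'W' → 'W'
        → '(P,W)'
        leaf 'K' → 'K'
        leaf 'C' → 'C'
      → '((P,W),K,C)'
    → '(R,((P,W),K,C))'
    leaf 'Q' → 'Q'
  → '((R,((P,W),K,C)),Q)'
→ '(L,((R,((P,W),K,C)),Q))'
Final: (L,((R,((P,W),K,C)),Q));

Answer: (L,((R,((P,W),K,C)),Q));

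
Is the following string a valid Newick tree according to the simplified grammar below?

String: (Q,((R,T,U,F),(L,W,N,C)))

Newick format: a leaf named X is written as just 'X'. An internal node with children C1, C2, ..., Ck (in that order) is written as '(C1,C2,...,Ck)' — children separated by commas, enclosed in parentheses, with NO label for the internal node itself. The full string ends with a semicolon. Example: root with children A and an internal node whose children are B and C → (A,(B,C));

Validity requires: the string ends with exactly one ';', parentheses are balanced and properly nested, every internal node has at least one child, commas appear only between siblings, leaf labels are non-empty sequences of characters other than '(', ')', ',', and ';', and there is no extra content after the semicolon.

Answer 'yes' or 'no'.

Answer: no

Derivation:
Input: (Q,((R,T,U,F),(L,W,N,C)))
Paren balance: 4 '(' vs 4 ')' OK
Ends with single ';': False
Full parse: FAILS (must end with ;)
Valid: False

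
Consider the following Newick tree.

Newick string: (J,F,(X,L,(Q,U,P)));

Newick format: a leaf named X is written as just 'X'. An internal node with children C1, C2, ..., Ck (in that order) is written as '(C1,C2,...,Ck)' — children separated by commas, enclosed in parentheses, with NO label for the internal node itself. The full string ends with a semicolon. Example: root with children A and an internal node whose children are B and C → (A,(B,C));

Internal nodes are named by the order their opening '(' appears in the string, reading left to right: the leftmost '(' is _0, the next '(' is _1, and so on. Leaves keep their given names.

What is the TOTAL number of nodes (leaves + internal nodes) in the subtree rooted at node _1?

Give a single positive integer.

Newick: (J,F,(X,L,(Q,U,P)));
Locate _1: it is the '(' at position 5 (the 2nd '(' reading left to right).
Query: subtree rooted at _1
_1: subtree_size = 1 + 6
  X: subtree_size = 1 + 0
  L: subtree_size = 1 + 0
  _2: subtree_size = 1 + 3
    Q: subtree_size = 1 + 0
    U: subtree_size = 1 + 0
    P: subtree_size = 1 + 0
Total subtree size of _1: 7

Answer: 7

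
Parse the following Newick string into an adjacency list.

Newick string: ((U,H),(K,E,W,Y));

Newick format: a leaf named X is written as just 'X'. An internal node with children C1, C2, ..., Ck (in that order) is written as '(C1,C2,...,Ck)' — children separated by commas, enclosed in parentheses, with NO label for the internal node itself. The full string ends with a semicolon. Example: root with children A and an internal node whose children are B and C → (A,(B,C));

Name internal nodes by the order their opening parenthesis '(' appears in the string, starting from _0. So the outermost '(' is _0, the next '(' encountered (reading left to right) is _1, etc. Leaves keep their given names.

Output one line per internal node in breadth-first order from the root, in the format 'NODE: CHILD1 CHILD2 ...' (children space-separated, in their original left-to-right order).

Input: ((U,H),(K,E,W,Y));
Scanning left-to-right, naming '(' by encounter order:
  pos 0: '(' -> open internal node _0 (depth 1)
  pos 1: '(' -> open internal node _1 (depth 2)
  pos 5: ')' -> close internal node _1 (now at depth 1)
  pos 7: '(' -> open internal node _2 (depth 2)
  pos 15: ')' -> close internal node _2 (now at depth 1)
  pos 16: ')' -> close internal node _0 (now at depth 0)
Total internal nodes: 3
BFS adjacency from root:
  _0: _1 _2
  _1: U H
  _2: K E W Y

Answer: _0: _1 _2
_1: U H
_2: K E W Y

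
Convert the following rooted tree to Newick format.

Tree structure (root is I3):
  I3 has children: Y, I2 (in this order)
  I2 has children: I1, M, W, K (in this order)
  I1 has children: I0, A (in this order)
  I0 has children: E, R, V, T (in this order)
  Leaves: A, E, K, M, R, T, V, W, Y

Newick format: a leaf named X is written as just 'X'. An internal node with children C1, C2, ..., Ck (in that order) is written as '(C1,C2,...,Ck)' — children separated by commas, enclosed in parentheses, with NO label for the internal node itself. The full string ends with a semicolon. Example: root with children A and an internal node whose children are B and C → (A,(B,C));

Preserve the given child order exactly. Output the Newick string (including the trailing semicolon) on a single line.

Answer: (Y,(((E,R,V,T),A),M,W,K));

Derivation:
internal I3 with children ['Y', 'I2']
  leaf 'Y' → 'Y'
  internal I2 with children ['I1', 'M', 'W', 'K']
    internal I1 with children ['I0', 'A']
      internal I0 with children ['E', 'R', 'V', 'T']
        leaf 'E' → 'E'
        leaf 'R' → 'R'
        leaf 'V' → 'V'
        leaf 'T' → 'T'
      → '(E,R,V,T)'
      leaf 'A' → 'A'
    → '((E,R,V,T),A)'
    leaf 'M' → 'M'
    leaf 'W' → 'W'
    leaf 'K' → 'K'
  → '(((E,R,V,T),A),M,W,K)'
→ '(Y,(((E,R,V,T),A),M,W,K))'
Final: (Y,(((E,R,V,T),A),M,W,K));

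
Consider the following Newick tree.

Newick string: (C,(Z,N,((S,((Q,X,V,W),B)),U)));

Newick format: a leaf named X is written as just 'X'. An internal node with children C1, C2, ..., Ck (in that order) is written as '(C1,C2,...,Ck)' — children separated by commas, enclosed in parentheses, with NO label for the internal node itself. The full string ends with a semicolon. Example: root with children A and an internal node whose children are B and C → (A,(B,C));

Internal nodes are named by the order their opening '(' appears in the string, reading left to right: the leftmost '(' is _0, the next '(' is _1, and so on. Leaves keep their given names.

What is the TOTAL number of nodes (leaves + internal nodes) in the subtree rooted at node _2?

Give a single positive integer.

Answer: 11

Derivation:
Newick: (C,(Z,N,((S,((Q,X,V,W),B)),U)));
Locate _2: it is the '(' at position 8 (the 3rd '(' reading left to right).
Query: subtree rooted at _2
_2: subtree_size = 1 + 10
  _3: subtree_size = 1 + 8
    S: subtree_size = 1 + 0
    _4: subtree_size = 1 + 6
      _5: subtree_size = 1 + 4
        Q: subtree_size = 1 + 0
        X: subtree_size = 1 + 0
        V: subtree_size = 1 + 0
        W: subtree_size = 1 + 0
      B: subtree_size = 1 + 0
  U: subtree_size = 1 + 0
Total subtree size of _2: 11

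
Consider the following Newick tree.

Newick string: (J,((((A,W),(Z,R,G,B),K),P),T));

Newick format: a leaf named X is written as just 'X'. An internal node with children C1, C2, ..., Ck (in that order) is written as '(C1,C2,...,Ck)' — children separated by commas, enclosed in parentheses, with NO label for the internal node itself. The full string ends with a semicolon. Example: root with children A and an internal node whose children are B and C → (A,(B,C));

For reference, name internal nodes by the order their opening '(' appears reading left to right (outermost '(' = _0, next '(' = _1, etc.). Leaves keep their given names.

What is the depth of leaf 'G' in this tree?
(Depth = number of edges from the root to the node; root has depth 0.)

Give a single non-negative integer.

Answer: 5

Derivation:
Newick: (J,((((A,W),(Z,R,G,B),K),P),T));
Naming internals by '(' encounter order: outermost '(' = _0, next = _1, ...
Query node: G
Path from root: _0 -> _1 -> _2 -> _3 -> _5 -> G
Depth of G: 5 (number of edges from root)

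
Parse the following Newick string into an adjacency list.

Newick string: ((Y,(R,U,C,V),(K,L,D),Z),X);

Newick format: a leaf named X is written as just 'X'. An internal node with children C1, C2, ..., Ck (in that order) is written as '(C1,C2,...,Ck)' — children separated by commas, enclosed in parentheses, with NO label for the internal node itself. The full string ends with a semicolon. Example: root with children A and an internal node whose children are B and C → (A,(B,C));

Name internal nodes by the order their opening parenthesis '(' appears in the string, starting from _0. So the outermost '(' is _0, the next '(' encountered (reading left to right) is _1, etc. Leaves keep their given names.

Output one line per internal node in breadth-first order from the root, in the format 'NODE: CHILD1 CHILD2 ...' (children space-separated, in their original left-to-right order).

Answer: _0: _1 X
_1: Y _2 _3 Z
_2: R U C V
_3: K L D

Derivation:
Input: ((Y,(R,U,C,V),(K,L,D),Z),X);
Scanning left-to-right, naming '(' by encounter order:
  pos 0: '(' -> open internal node _0 (depth 1)
  pos 1: '(' -> open internal node _1 (depth 2)
  pos 4: '(' -> open internal node _2 (depth 3)
  pos 12: ')' -> close internal node _2 (now at depth 2)
  pos 14: '(' -> open internal node _3 (depth 3)
  pos 20: ')' -> close internal node _3 (now at depth 2)
  pos 23: ')' -> close internal node _1 (now at depth 1)
  pos 26: ')' -> close internal node _0 (now at depth 0)
Total internal nodes: 4
BFS adjacency from root:
  _0: _1 X
  _1: Y _2 _3 Z
  _2: R U C V
  _3: K L D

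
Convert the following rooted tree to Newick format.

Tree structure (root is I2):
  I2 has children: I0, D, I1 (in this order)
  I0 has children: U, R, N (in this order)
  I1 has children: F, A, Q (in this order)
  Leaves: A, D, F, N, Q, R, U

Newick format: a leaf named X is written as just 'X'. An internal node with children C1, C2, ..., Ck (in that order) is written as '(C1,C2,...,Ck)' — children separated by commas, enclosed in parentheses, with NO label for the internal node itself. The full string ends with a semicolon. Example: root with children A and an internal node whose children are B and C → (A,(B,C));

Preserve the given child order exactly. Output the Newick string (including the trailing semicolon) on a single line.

internal I2 with children ['I0', 'D', 'I1']
  internal I0 with children ['U', 'R', 'N']
    leaf 'U' → 'U'
    leaf 'R' → 'R'
    leaf 'N' → 'N'
  → '(U,R,N)'
  leaf 'D' → 'D'
  internal I1 with children ['F', 'A', 'Q']
    leaf 'F' → 'F'
    leaf 'A' → 'A'
    leaf 'Q' → 'Q'
  → '(F,A,Q)'
→ '((U,R,N),D,(F,A,Q))'
Final: ((U,R,N),D,(F,A,Q));

Answer: ((U,R,N),D,(F,A,Q));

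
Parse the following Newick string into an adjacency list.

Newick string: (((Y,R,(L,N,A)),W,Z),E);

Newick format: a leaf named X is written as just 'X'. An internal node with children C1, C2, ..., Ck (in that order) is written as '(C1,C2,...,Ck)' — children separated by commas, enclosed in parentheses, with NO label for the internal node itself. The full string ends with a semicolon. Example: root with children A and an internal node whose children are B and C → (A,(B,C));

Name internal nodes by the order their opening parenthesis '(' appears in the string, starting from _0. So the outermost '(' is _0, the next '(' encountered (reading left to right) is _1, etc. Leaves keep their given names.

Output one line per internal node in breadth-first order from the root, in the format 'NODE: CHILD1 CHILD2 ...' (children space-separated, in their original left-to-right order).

Answer: _0: _1 E
_1: _2 W Z
_2: Y R _3
_3: L N A

Derivation:
Input: (((Y,R,(L,N,A)),W,Z),E);
Scanning left-to-right, naming '(' by encounter order:
  pos 0: '(' -> open internal node _0 (depth 1)
  pos 1: '(' -> open internal node _1 (depth 2)
  pos 2: '(' -> open internal node _2 (depth 3)
  pos 7: '(' -> open internal node _3 (depth 4)
  pos 13: ')' -> close internal node _3 (now at depth 3)
  pos 14: ')' -> close internal node _2 (now at depth 2)
  pos 19: ')' -> close internal node _1 (now at depth 1)
  pos 22: ')' -> close internal node _0 (now at depth 0)
Total internal nodes: 4
BFS adjacency from root:
  _0: _1 E
  _1: _2 W Z
  _2: Y R _3
  _3: L N A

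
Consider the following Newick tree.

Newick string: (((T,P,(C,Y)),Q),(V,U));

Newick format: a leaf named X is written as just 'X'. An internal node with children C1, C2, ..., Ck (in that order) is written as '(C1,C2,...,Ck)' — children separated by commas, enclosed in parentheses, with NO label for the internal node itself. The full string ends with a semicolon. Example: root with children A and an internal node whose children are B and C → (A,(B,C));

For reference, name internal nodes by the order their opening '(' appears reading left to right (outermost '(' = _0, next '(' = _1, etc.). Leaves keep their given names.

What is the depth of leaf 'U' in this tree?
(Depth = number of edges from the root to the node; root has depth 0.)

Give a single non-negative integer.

Answer: 2

Derivation:
Newick: (((T,P,(C,Y)),Q),(V,U));
Naming internals by '(' encounter order: outermost '(' = _0, next = _1, ...
Query node: U
Path from root: _0 -> _4 -> U
Depth of U: 2 (number of edges from root)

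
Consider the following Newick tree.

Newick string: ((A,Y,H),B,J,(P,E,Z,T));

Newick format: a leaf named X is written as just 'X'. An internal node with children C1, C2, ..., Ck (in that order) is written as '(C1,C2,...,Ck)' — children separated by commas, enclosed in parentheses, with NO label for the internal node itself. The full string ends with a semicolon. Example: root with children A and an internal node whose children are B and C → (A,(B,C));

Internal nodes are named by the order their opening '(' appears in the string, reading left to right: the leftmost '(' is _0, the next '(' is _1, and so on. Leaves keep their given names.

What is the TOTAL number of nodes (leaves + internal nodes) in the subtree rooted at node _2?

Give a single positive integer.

Newick: ((A,Y,H),B,J,(P,E,Z,T));
Locate _2: it is the '(' at position 13 (the 3rd '(' reading left to right).
Query: subtree rooted at _2
_2: subtree_size = 1 + 4
  P: subtree_size = 1 + 0
  E: subtree_size = 1 + 0
  Z: subtree_size = 1 + 0
  T: subtree_size = 1 + 0
Total subtree size of _2: 5

Answer: 5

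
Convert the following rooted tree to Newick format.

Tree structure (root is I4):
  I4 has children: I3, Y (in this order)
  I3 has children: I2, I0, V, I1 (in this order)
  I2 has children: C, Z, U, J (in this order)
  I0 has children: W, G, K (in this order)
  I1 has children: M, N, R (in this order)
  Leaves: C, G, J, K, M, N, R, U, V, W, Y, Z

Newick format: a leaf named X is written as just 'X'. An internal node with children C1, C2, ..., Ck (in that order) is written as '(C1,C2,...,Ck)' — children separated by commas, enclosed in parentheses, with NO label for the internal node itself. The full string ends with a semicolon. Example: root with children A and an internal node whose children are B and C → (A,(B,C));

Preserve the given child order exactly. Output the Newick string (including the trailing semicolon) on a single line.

internal I4 with children ['I3', 'Y']
  internal I3 with children ['I2', 'I0', 'V', 'I1']
    internal I2 with children ['C', 'Z', 'U', 'J']
      leaf 'C' → 'C'
      leaf 'Z' → 'Z'
      leaf 'U' → 'U'
      leaf 'J' → 'J'
    → '(C,Z,U,J)'
    internal I0 with children ['W', 'G', 'K']
      leaf 'W' → 'W'
      leaf 'G' → 'G'
      leaf 'K' → 'K'
    → '(W,G,K)'
    leaf 'V' → 'V'
    internal I1 with children ['M', 'N', 'R']
      leaf 'M' → 'M'
      leaf 'N' → 'N'
      leaf 'R' → 'R'
    → '(M,N,R)'
  → '((C,Z,U,J),(W,G,K),V,(M,N,R))'
  leaf 'Y' → 'Y'
→ '(((C,Z,U,J),(W,G,K),V,(M,N,R)),Y)'
Final: (((C,Z,U,J),(W,G,K),V,(M,N,R)),Y);

Answer: (((C,Z,U,J),(W,G,K),V,(M,N,R)),Y);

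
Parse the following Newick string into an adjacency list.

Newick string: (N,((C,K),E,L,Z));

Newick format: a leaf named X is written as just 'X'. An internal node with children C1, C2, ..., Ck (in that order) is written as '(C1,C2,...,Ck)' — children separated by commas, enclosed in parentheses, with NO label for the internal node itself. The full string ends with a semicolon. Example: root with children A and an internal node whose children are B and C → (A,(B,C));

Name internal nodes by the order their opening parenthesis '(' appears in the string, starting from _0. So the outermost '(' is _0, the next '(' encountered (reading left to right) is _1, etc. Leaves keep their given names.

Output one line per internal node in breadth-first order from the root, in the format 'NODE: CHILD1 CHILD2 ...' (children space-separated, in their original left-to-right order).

Answer: _0: N _1
_1: _2 E L Z
_2: C K

Derivation:
Input: (N,((C,K),E,L,Z));
Scanning left-to-right, naming '(' by encounter order:
  pos 0: '(' -> open internal node _0 (depth 1)
  pos 3: '(' -> open internal node _1 (depth 2)
  pos 4: '(' -> open internal node _2 (depth 3)
  pos 8: ')' -> close internal node _2 (now at depth 2)
  pos 15: ')' -> close internal node _1 (now at depth 1)
  pos 16: ')' -> close internal node _0 (now at depth 0)
Total internal nodes: 3
BFS adjacency from root:
  _0: N _1
  _1: _2 E L Z
  _2: C K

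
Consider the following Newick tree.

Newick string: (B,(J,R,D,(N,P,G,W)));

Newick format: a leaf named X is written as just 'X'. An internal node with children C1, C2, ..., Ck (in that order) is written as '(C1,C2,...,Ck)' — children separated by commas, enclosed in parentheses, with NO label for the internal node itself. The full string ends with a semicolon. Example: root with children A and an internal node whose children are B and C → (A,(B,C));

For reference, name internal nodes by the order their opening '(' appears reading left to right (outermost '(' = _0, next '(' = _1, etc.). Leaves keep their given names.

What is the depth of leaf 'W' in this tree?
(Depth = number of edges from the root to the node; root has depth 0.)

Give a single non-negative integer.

Answer: 3

Derivation:
Newick: (B,(J,R,D,(N,P,G,W)));
Naming internals by '(' encounter order: outermost '(' = _0, next = _1, ...
Query node: W
Path from root: _0 -> _1 -> _2 -> W
Depth of W: 3 (number of edges from root)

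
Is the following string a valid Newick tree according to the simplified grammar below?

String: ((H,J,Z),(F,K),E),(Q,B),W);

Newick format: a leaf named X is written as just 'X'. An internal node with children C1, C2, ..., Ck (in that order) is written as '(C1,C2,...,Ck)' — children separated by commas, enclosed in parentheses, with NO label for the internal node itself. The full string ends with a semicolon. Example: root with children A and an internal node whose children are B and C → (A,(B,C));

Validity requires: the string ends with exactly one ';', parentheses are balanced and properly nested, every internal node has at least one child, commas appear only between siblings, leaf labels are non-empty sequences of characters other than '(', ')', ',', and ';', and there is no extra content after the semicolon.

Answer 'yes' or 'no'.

Input: ((H,J,Z),(F,K),E),(Q,B),W);
Paren balance: 4 '(' vs 5 ')' MISMATCH
Ends with single ';': True
Full parse: FAILS (extra content after tree at pos 17)
Valid: False

Answer: no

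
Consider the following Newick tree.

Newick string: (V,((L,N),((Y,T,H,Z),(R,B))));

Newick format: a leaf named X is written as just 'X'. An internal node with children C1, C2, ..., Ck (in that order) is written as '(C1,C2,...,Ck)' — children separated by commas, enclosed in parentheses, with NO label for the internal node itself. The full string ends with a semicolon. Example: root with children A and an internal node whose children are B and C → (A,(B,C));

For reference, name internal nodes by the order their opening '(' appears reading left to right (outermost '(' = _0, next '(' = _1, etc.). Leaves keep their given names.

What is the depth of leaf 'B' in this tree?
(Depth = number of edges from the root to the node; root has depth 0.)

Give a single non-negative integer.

Answer: 4

Derivation:
Newick: (V,((L,N),((Y,T,H,Z),(R,B))));
Naming internals by '(' encounter order: outermost '(' = _0, next = _1, ...
Query node: B
Path from root: _0 -> _1 -> _3 -> _5 -> B
Depth of B: 4 (number of edges from root)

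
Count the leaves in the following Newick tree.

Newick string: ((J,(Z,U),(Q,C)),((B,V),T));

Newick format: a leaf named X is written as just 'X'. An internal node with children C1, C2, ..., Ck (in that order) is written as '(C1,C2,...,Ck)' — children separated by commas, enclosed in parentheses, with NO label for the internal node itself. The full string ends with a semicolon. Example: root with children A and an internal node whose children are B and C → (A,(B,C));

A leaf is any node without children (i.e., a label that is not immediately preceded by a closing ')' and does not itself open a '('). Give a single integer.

Answer: 8

Derivation:
Newick: ((J,(Z,U),(Q,C)),((B,V),T));
Scan left-to-right; a leaf is any maximal label run not followed by '(':
  pos 2: leaf 'J' → count = 1
  pos 5: leaf 'Z' → count = 2
  pos 7: leaf 'U' → count = 3
  pos 11: leaf 'Q' → count = 4
  pos 13: leaf 'C' → count = 5
  pos 19: leaf 'B' → count = 6
  pos 21: leaf 'V' → count = 7
  pos 24: leaf 'T' → count = 8
Total leaves: 8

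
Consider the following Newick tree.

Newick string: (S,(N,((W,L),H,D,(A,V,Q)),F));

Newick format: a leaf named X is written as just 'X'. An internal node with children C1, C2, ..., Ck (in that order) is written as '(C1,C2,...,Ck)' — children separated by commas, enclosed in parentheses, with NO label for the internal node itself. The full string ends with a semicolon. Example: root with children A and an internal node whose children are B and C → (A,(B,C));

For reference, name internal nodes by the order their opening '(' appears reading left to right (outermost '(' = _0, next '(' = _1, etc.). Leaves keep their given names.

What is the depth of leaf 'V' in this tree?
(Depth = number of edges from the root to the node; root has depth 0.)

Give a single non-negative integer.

Answer: 4

Derivation:
Newick: (S,(N,((W,L),H,D,(A,V,Q)),F));
Naming internals by '(' encounter order: outermost '(' = _0, next = _1, ...
Query node: V
Path from root: _0 -> _1 -> _2 -> _4 -> V
Depth of V: 4 (number of edges from root)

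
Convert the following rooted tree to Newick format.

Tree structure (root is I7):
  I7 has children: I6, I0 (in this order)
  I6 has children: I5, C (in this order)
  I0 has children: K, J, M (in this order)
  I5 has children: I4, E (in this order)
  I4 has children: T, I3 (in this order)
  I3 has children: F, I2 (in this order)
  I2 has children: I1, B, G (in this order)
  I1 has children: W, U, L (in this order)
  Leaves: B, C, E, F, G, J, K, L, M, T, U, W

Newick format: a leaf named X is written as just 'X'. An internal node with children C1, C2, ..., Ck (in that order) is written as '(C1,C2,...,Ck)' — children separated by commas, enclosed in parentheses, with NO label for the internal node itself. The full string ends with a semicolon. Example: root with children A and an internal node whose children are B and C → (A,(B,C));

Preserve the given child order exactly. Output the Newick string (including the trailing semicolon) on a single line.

Answer: ((((T,(F,((W,U,L),B,G))),E),C),(K,J,M));

Derivation:
internal I7 with children ['I6', 'I0']
  internal I6 with children ['I5', 'C']
    internal I5 with children ['I4', 'E']
      internal I4 with children ['T', 'I3']
        leaf 'T' → 'T'
        internal I3 with children ['F', 'I2']
          leaf 'F' → 'F'
          internal I2 with children ['I1', 'B', 'G']
            internal I1 with children ['W', 'U', 'L']
              leaf 'W' → 'W'
              leaf 'U' → 'U'
              leaf 'L' → 'L'
            → '(W,U,L)'
            leaf 'B' → 'B'
            leaf 'G' → 'G'
          → '((W,U,L),B,G)'
        → '(F,((W,U,L),B,G))'
      → '(T,(F,((W,U,L),B,G)))'
      leaf 'E' → 'E'
    → '((T,(F,((W,U,L),B,G))),E)'
    leaf 'C' → 'C'
  → '(((T,(F,((W,U,L),B,G))),E),C)'
  internal I0 with children ['K', 'J', 'M']
    leaf 'K' → 'K'
    leaf 'J' → 'J'
    leaf 'M' → 'M'
  → '(K,J,M)'
→ '((((T,(F,((W,U,L),B,G))),E),C),(K,J,M))'
Final: ((((T,(F,((W,U,L),B,G))),E),C),(K,J,M));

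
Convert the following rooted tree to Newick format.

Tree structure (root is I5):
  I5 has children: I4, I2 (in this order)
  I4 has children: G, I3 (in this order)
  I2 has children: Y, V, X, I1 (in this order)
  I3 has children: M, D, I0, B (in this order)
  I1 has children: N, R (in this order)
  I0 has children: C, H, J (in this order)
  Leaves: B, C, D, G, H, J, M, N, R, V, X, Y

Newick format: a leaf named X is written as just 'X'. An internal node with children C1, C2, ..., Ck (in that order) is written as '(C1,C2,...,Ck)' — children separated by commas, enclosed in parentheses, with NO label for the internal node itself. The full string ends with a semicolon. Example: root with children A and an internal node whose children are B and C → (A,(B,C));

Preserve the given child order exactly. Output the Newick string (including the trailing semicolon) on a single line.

Answer: ((G,(M,D,(C,H,J),B)),(Y,V,X,(N,R)));

Derivation:
internal I5 with children ['I4', 'I2']
  internal I4 with children ['G', 'I3']
    leaf 'G' → 'G'
    internal I3 with children ['M', 'D', 'I0', 'B']
      leaf 'M' → 'M'
      leaf 'D' → 'D'
      internal I0 with children ['C', 'H', 'J']
        leaf 'C' → 'C'
        leaf 'H' → 'H'
        leaf 'J' → 'J'
      → '(C,H,J)'
      leaf 'B' → 'B'
    → '(M,D,(C,H,J),B)'
  → '(G,(M,D,(C,H,J),B))'
  internal I2 with children ['Y', 'V', 'X', 'I1']
    leaf 'Y' → 'Y'
    leaf 'V' → 'V'
    leaf 'X' → 'X'
    internal I1 with children ['N', 'R']
      leaf 'N' → 'N'
      leaf 'R' → 'R'
    → '(N,R)'
  → '(Y,V,X,(N,R))'
→ '((G,(M,D,(C,H,J),B)),(Y,V,X,(N,R)))'
Final: ((G,(M,D,(C,H,J),B)),(Y,V,X,(N,R)));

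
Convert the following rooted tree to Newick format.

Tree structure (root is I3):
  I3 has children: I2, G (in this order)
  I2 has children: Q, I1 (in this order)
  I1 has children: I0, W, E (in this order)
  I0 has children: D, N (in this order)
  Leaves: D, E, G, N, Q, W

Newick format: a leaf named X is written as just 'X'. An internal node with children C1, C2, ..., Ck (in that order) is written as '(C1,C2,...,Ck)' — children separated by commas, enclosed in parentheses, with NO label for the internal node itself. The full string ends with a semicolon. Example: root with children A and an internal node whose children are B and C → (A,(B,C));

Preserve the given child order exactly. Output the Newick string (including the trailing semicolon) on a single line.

internal I3 with children ['I2', 'G']
  internal I2 with children ['Q', 'I1']
    leaf 'Q' → 'Q'
    internal I1 with children ['I0', 'W', 'E']
      internal I0 with children ['D', 'N']
        leaf 'D' → 'D'
        leaf 'N' → 'N'
      → '(D,N)'
      leaf 'W' → 'W'
      leaf 'E' → 'E'
    → '((D,N),W,E)'
  → '(Q,((D,N),W,E))'
  leaf 'G' → 'G'
→ '((Q,((D,N),W,E)),G)'
Final: ((Q,((D,N),W,E)),G);

Answer: ((Q,((D,N),W,E)),G);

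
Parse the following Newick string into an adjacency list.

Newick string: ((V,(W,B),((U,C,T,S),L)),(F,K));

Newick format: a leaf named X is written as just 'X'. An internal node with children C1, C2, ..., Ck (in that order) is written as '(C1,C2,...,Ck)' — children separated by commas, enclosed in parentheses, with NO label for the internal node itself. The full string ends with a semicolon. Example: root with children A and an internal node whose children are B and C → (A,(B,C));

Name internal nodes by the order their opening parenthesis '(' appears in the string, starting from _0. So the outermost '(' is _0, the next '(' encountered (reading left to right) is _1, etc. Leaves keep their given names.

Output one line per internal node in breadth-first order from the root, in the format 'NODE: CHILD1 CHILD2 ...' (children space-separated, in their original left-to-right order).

Answer: _0: _1 _5
_1: V _2 _3
_5: F K
_2: W B
_3: _4 L
_4: U C T S

Derivation:
Input: ((V,(W,B),((U,C,T,S),L)),(F,K));
Scanning left-to-right, naming '(' by encounter order:
  pos 0: '(' -> open internal node _0 (depth 1)
  pos 1: '(' -> open internal node _1 (depth 2)
  pos 4: '(' -> open internal node _2 (depth 3)
  pos 8: ')' -> close internal node _2 (now at depth 2)
  pos 10: '(' -> open internal node _3 (depth 3)
  pos 11: '(' -> open internal node _4 (depth 4)
  pos 19: ')' -> close internal node _4 (now at depth 3)
  pos 22: ')' -> close internal node _3 (now at depth 2)
  pos 23: ')' -> close internal node _1 (now at depth 1)
  pos 25: '(' -> open internal node _5 (depth 2)
  pos 29: ')' -> close internal node _5 (now at depth 1)
  pos 30: ')' -> close internal node _0 (now at depth 0)
Total internal nodes: 6
BFS adjacency from root:
  _0: _1 _5
  _1: V _2 _3
  _5: F K
  _2: W B
  _3: _4 L
  _4: U C T S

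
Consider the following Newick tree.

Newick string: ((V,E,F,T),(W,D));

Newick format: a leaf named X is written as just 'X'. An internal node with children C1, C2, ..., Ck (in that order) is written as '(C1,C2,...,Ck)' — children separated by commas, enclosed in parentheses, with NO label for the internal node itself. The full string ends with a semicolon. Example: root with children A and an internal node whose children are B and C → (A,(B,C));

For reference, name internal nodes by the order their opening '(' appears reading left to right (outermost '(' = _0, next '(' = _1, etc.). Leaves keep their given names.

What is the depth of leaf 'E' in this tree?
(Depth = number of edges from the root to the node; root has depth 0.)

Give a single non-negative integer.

Answer: 2

Derivation:
Newick: ((V,E,F,T),(W,D));
Naming internals by '(' encounter order: outermost '(' = _0, next = _1, ...
Query node: E
Path from root: _0 -> _1 -> E
Depth of E: 2 (number of edges from root)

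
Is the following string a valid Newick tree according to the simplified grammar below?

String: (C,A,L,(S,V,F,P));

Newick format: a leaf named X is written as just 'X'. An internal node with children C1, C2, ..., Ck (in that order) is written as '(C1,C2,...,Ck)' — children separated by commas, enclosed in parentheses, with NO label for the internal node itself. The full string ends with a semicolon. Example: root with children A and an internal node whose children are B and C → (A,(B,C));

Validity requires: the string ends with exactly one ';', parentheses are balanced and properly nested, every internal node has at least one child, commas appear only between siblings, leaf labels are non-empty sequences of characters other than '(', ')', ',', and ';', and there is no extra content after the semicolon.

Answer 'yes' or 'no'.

Input: (C,A,L,(S,V,F,P));
Paren balance: 2 '(' vs 2 ')' OK
Ends with single ';': True
Full parse: OK
Valid: True

Answer: yes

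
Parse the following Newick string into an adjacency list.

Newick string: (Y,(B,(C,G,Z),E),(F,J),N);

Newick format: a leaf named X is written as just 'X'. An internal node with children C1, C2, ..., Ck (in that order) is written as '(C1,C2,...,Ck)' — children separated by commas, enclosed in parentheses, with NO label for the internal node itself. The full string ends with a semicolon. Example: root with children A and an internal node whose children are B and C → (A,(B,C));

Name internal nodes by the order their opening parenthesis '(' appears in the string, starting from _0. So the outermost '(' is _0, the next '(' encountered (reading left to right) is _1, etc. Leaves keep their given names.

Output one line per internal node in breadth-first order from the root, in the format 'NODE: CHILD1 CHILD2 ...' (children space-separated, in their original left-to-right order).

Input: (Y,(B,(C,G,Z),E),(F,J),N);
Scanning left-to-right, naming '(' by encounter order:
  pos 0: '(' -> open internal node _0 (depth 1)
  pos 3: '(' -> open internal node _1 (depth 2)
  pos 6: '(' -> open internal node _2 (depth 3)
  pos 12: ')' -> close internal node _2 (now at depth 2)
  pos 15: ')' -> close internal node _1 (now at depth 1)
  pos 17: '(' -> open internal node _3 (depth 2)
  pos 21: ')' -> close internal node _3 (now at depth 1)
  pos 24: ')' -> close internal node _0 (now at depth 0)
Total internal nodes: 4
BFS adjacency from root:
  _0: Y _1 _3 N
  _1: B _2 E
  _3: F J
  _2: C G Z

Answer: _0: Y _1 _3 N
_1: B _2 E
_3: F J
_2: C G Z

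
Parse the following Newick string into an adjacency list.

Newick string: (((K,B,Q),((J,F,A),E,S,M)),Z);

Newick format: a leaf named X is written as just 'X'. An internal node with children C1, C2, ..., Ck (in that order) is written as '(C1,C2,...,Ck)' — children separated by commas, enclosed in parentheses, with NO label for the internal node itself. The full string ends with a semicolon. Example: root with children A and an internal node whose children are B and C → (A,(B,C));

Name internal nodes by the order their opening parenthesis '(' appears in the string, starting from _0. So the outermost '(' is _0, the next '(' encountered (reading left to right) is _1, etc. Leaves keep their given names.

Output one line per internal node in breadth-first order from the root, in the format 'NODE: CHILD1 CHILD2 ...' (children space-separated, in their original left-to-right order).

Answer: _0: _1 Z
_1: _2 _3
_2: K B Q
_3: _4 E S M
_4: J F A

Derivation:
Input: (((K,B,Q),((J,F,A),E,S,M)),Z);
Scanning left-to-right, naming '(' by encounter order:
  pos 0: '(' -> open internal node _0 (depth 1)
  pos 1: '(' -> open internal node _1 (depth 2)
  pos 2: '(' -> open internal node _2 (depth 3)
  pos 8: ')' -> close internal node _2 (now at depth 2)
  pos 10: '(' -> open internal node _3 (depth 3)
  pos 11: '(' -> open internal node _4 (depth 4)
  pos 17: ')' -> close internal node _4 (now at depth 3)
  pos 24: ')' -> close internal node _3 (now at depth 2)
  pos 25: ')' -> close internal node _1 (now at depth 1)
  pos 28: ')' -> close internal node _0 (now at depth 0)
Total internal nodes: 5
BFS adjacency from root:
  _0: _1 Z
  _1: _2 _3
  _2: K B Q
  _3: _4 E S M
  _4: J F A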